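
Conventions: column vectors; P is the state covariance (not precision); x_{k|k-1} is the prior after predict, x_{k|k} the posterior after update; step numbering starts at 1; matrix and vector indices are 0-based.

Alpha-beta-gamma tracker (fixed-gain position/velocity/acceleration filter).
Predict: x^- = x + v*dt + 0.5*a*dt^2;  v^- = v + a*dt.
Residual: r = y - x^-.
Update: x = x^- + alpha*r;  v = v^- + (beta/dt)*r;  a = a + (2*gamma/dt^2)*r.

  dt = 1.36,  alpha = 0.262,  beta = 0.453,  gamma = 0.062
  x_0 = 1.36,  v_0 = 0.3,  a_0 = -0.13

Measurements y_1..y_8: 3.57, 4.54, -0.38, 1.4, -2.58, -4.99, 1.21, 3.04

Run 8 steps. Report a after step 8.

a_post = 0.9415

step 1: x_pred=1.6478  r=1.9222  x^+=2.1514  v^+=0.7635  a^+=-0.0011
step 2: x_pred=3.1887  r=1.3513  x^+=3.5427  v^+=1.2120  a^+=0.0895
step 3: x_pred=5.2738  r=-5.6538  x^+=3.7925  v^+=-0.5495  a^+=-0.2896
step 4: x_pred=2.7774  r=-1.3774  x^+=2.4165  v^+=-1.4021  a^+=-0.3819
step 5: x_pred=0.1564  r=-2.7364  x^+=-0.5605  v^+=-2.8330  a^+=-0.5654
step 6: x_pred=-4.9363  r=-0.0537  x^+=-4.9504  v^+=-3.6198  a^+=-0.5690
step 7: x_pred=-10.3995  r=11.6095  x^+=-7.3578  v^+=-0.5266  a^+=0.2093
step 8: x_pred=-7.8804  r=10.9204  x^+=-5.0193  v^+=3.3955  a^+=0.9415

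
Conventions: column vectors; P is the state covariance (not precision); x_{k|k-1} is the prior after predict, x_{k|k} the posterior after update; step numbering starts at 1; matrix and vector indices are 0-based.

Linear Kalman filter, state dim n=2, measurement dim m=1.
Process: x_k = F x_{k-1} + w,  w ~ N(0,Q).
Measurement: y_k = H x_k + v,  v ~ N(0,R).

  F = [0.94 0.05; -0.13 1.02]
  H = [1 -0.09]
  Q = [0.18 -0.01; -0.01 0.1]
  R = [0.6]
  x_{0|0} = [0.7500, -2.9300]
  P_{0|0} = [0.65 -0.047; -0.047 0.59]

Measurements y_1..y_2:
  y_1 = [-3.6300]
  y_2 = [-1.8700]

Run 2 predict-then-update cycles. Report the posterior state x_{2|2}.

x_post = [-1.9917, -2.3206]

step 1: x^-=[0.5585, -3.0861]  P^-=[0.7514 -0.1041; -0.1041 0.7373]  S=[1.3761]  K=[0.5528; -0.1239]  nu=[-4.4662]  x^+=[-1.9106, -2.5329]  P^+=[0.3308 -0.0099; -0.0099 0.7162]
step 2: x^-=[-1.9226, -2.3352]  P^-=[0.4732 -0.0233; -0.0233 0.8533]  S=[1.0843]  K=[0.4383; -0.0923]  nu=[-0.1575]  x^+=[-1.9917, -2.3206]  P^+=[0.2648 0.0206; 0.0206 0.8441]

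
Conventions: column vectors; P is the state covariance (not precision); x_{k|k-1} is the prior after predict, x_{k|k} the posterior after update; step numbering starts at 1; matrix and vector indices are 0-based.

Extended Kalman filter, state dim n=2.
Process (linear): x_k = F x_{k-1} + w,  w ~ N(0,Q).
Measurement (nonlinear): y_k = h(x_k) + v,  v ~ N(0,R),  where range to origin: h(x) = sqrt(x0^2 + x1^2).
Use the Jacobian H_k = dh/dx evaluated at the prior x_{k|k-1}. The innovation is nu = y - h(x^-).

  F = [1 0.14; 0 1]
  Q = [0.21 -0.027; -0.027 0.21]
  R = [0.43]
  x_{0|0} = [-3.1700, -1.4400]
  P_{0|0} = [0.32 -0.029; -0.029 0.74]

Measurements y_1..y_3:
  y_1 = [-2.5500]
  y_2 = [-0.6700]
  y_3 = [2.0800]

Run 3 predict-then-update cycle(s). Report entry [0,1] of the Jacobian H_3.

step 1: x^-=[-3.3716, -1.4400]  P^-=[0.5364 0.0476; 0.0476 0.9500]  H_jac=[-0.9196 -0.3928]  S=[1.0646]  K=[-0.4809; -0.3916]  nu=[-6.2162]  x^+=[-0.3821, 0.9944]  P^+=[0.2902 -0.1529; -0.1529 0.7867]
step 2: x^-=[-0.2429, 0.9944]  P^-=[0.4728 -0.0698; -0.0698 0.9967]  H_jac=[-0.2373 0.9714]  S=[1.4294]  K=[-0.1259; 0.6890]  nu=[-1.6936]  x^+=[-0.0297, -0.1725]  P^+=[0.4501 0.0542; 0.0542 0.3182]
step 3: x^-=[-0.0538, -0.1725]  P^-=[0.6815 0.0718; 0.0718 0.5282]  H_jac=[-0.2979 -0.9546]  S=[1.0126]  K=[-0.2682; -0.5190]  nu=[1.8993]  x^+=[-0.5632, -1.1583]  P^+=[0.6087 -0.0692; -0.0692 0.2554]

H_jac[0,1] = -0.9546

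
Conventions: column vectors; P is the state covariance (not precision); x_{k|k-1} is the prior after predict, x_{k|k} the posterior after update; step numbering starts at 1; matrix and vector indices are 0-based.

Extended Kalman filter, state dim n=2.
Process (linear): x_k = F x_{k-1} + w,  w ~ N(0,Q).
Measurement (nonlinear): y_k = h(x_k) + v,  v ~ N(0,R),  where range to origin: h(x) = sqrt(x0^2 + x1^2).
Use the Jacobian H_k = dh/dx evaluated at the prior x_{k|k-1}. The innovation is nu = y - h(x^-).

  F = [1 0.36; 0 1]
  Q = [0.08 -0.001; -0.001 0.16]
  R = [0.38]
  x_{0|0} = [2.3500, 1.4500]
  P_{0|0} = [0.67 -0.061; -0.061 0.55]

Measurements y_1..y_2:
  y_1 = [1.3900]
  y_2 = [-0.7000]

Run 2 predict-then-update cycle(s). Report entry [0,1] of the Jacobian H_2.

step 1: x^-=[2.8720, 1.4500]  P^-=[0.7774 0.1360; 0.1360 0.7100]  H_jac=[0.8927 0.4507]  S=[1.2531]  K=[0.6027; 0.3522]  nu=[-1.8273]  x^+=[1.7707, 0.8064]  P^+=[0.3222 -0.1300; -0.1300 0.5545]
step 2: x^-=[2.0610, 0.8064]  P^-=[0.3804 0.0686; 0.0686 0.7145]  H_jac=[0.9313 0.3643]  S=[0.8514]  K=[0.4455; 0.3808]  nu=[-2.9131]  x^+=[0.7632, -0.3031]  P^+=[0.2115 -0.0758; -0.0758 0.5910]

H_jac[0,1] = 0.3643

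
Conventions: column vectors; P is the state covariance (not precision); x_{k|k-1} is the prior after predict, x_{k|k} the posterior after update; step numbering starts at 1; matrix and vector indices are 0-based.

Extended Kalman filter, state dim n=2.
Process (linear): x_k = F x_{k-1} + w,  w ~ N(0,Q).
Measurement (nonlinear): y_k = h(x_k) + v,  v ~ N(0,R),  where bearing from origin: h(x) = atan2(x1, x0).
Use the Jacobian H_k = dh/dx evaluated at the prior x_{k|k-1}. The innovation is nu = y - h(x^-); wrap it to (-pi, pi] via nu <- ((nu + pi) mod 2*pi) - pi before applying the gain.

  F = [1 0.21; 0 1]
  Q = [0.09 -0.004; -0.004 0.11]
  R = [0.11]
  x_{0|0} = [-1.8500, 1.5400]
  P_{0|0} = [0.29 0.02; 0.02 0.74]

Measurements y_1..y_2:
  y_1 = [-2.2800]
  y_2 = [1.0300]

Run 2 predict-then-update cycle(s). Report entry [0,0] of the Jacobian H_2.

step 1: x^-=[-1.5266, 1.5400]  P^-=[0.4210 0.1714; 0.1714 0.8500]  H_jac=[-0.3275 -0.3247]  S=[0.2812]  K=[-0.6883; -1.1810]  nu=[1.6514]  x^+=[-2.6631, -0.4102]  P^+=[0.2878 -0.0572; -0.0572 0.4578]
step 2: x^-=[-2.7493, -0.4102]  P^-=[0.3740 0.0350; 0.0350 0.5678]  H_jac=[0.0531 -0.3558]  S=[0.1816]  K=[0.0408; -1.1022]  nu=[-2.2597]  x^+=[-2.8415, 2.0804]  P^+=[0.3737 0.0431; 0.0431 0.3472]

H_jac[0,0] = 0.0531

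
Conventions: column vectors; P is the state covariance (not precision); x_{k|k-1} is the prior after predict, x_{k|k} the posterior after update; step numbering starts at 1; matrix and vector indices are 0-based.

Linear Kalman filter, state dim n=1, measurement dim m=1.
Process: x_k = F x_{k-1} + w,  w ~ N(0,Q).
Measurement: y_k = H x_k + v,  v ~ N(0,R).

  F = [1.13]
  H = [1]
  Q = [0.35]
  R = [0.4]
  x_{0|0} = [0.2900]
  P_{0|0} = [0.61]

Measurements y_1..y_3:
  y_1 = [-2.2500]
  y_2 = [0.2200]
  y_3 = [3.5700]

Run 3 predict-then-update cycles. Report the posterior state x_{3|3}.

x_post = [2.0420]

step 1: x^-=[0.3277]  P^-=[1.1289]  S=[1.5289]  K=[0.7384]  nu=[-2.5777]  x^+=[-1.5756]  P^+=[0.2954]
step 2: x^-=[-1.7804]  P^-=[0.7271]  S=[1.1271]  K=[0.6451]  nu=[2.0004]  x^+=[-0.4899]  P^+=[0.2580]
step 3: x^-=[-0.5536]  P^-=[0.6795]  S=[1.0795]  K=[0.6295]  nu=[4.1236]  x^+=[2.0420]  P^+=[0.2518]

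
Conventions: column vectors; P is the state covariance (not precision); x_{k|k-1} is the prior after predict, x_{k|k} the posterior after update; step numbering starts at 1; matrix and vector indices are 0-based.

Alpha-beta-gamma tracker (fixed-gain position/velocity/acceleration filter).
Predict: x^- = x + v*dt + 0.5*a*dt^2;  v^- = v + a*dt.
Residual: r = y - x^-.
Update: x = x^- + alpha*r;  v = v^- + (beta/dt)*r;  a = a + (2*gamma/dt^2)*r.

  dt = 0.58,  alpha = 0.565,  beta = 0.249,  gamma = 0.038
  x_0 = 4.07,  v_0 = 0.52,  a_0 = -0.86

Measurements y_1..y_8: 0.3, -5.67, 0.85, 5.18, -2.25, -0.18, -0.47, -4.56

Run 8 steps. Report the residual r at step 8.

resid = -3.9291

step 1: x_pred=4.2269  r=-3.9269  x^+=2.0082  v^+=-1.6647  a^+=-1.7472
step 2: x_pred=0.7488  r=-6.4188  x^+=-2.8778  v^+=-5.4337  a^+=-3.1973
step 3: x_pred=-6.5672  r=7.4172  x^+=-2.3765  v^+=-4.1039  a^+=-1.5216
step 4: x_pred=-5.0127  r=10.1927  x^+=0.7462  v^+=-0.6106  a^+=0.7811
step 5: x_pred=0.5234  r=-2.7734  x^+=-1.0436  v^+=-1.3482  a^+=0.1545
step 6: x_pred=-1.7996  r=1.6196  x^+=-0.8845  v^+=-0.5633  a^+=0.5204
step 7: x_pred=-1.1237  r=0.6537  x^+=-0.7544  v^+=0.0192  a^+=0.6681
step 8: x_pred=-0.6309  r=-3.9291  x^+=-2.8508  v^+=-1.2801  a^+=-0.2196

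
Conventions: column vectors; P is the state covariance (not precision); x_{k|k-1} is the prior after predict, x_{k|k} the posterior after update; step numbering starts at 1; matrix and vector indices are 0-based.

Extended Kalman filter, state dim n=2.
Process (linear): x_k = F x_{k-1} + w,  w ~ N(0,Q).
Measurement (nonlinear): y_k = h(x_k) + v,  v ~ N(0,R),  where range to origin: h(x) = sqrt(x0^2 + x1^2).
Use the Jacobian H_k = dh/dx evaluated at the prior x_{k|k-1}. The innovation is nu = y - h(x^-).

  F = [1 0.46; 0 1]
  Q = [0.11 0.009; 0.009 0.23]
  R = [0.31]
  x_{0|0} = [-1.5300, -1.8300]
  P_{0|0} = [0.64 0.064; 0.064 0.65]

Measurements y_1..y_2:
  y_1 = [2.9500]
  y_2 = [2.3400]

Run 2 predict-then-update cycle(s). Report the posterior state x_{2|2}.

x_post = [-2.5556, -1.1970]

step 1: x^-=[-2.3718, -1.8300]  P^-=[0.9464 0.3720; 0.3720 0.8800]  H_jac=[-0.7917 -0.6109]  S=[1.5915]  K=[-0.6136; -0.5228]  nu=[-0.0457]  x^+=[-2.3437, -1.8061]  P^+=[0.3472 -0.1386; -0.1386 0.4449]
step 2: x^-=[-3.1745, -1.8061]  P^-=[0.4238 0.0751; 0.0751 0.6749]  H_jac=[-0.8692 -0.4945]  S=[0.8598]  K=[-0.4717; -0.4641]  nu=[-1.3124]  x^+=[-2.5556, -1.1970]  P^+=[0.2326 -0.1131; -0.1131 0.4898]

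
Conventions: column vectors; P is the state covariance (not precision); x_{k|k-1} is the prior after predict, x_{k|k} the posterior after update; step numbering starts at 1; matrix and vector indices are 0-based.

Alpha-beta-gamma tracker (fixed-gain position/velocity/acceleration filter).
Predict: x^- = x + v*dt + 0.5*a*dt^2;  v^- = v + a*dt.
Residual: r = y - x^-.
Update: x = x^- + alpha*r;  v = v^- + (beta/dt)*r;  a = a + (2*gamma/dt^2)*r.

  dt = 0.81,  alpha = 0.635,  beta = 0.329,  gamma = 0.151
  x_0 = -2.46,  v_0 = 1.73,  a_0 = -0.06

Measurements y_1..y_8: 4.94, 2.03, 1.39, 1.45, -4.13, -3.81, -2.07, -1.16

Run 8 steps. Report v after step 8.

step 1: x_pred=-1.0784  r=6.0184  x^+=2.7433  v^+=4.1259  a^+=2.7102
step 2: x_pred=6.9744  r=-4.9444  x^+=3.8347  v^+=4.3129  a^+=0.4344
step 3: x_pred=7.4707  r=-6.0807  x^+=3.6094  v^+=2.1950  a^+=-2.3645
step 4: x_pred=4.6117  r=-3.1617  x^+=2.6040  v^+=-1.0045  a^+=-3.8198
step 5: x_pred=0.5373  r=-4.6673  x^+=-2.4264  v^+=-5.9943  a^+=-5.9682
step 6: x_pred=-9.2397  r=5.4297  x^+=-5.7918  v^+=-8.6231  a^+=-3.4689
step 7: x_pred=-13.9145  r=11.8445  x^+=-6.3933  v^+=-6.6220  a^+=1.9831
step 8: x_pred=-11.1065  r=9.9465  x^+=-4.7905  v^+=-0.9757  a^+=6.5614

v_post = -0.9757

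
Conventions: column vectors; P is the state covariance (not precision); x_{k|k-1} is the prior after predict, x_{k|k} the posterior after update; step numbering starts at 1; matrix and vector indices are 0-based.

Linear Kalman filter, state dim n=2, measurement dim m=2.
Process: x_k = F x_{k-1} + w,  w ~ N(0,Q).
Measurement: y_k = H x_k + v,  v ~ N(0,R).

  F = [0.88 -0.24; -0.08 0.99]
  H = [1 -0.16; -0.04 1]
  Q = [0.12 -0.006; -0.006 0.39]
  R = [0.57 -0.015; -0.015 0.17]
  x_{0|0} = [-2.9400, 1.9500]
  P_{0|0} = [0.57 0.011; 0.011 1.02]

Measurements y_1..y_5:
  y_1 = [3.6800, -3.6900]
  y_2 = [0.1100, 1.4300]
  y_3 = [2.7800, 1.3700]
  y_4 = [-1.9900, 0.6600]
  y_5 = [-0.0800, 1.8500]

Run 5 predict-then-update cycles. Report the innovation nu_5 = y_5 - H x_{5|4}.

innov = [0.2676, 1.0430]

step 1: x^-=[-3.0552, 2.1657]  P^-=[0.6155 -0.2787; -0.2787 1.3916]  S=[1.3103 -0.5427; -0.5427 1.5849]  K=[0.4947 -0.0220; -0.0186 0.8787]  nu=[7.0817, -5.9779]  x^+=[0.5793, -3.2191]  P^+=[0.2823 0.0001; 0.0001 0.1497]
step 2: x^-=[1.2824, -3.2333]  P^-=[0.3472 -0.0613; -0.0613 0.5385]  S=[0.9506 -0.1767; -0.1767 0.7139]  K=[0.3731 -0.0130; -0.0149 0.7540]  nu=[-1.6897, 4.7146]  x^+=[0.5908, 0.3466]  P^+=[0.2130 0.0007; 0.0007 0.1284]
step 3: x^-=[0.4367, 0.2959]  P^-=[0.2920 -0.0509; -0.0509 0.5171]  S=[0.8916 -0.1606; -0.1606 0.6917]  K=[0.3344 -0.0128; -0.0153 0.7470]  nu=[2.3906, 1.0916]  x^+=[1.2222, 1.0748]  P^+=[0.1909 0.0004; 0.0004 0.1272]
step 4: x^-=[0.8175, 0.9663]  P^-=[0.2749 -0.0493; -0.0493 0.5159]  S=[0.8739 -0.1581; -0.1581 0.6902]  K=[0.3211 -0.0137; -0.0157 0.7466]  nu=[-2.6529, -0.2736]  x^+=[-0.0307, 0.8038]  P^+=[0.1833 0.0002; 0.0002 0.1272]
step 5: x^-=[-0.2199, 0.7982]  P^-=[0.2692 -0.0490; -0.0490 0.5158]  S=[0.8681 -0.1576; -0.1576 0.6901]  K=[0.3165 -0.0143; -0.0160 0.7466]  nu=[0.2676, 1.0430]  x^+=[-0.1501, 1.5726]  P^+=[0.1806 0.0001; 0.0001 0.1272]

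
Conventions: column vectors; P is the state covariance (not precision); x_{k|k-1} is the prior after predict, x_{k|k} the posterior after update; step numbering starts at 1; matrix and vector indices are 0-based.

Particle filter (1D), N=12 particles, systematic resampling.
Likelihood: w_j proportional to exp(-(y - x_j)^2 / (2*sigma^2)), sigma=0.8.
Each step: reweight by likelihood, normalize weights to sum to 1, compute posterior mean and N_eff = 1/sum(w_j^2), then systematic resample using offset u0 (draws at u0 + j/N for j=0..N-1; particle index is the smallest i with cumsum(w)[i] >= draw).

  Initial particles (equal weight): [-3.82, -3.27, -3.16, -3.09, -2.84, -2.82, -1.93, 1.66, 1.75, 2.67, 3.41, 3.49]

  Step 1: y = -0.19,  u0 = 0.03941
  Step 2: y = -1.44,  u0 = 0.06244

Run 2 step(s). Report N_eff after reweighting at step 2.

N_eff = 5.4852

step 1: w=[0.0001, 0.0026, 0.0044, 0.0061, 0.0181, 0.0196, 0.4098, 0.3010, 0.2306, 0.0073, 0.0002, 0.0001]  mean=-0.0160  Neff=3.1999  idx=[5, 6, 6, 6, 6, 6, 7, 7, 7, 8, 8, 8]
step 2: w=[0.0516, 0.1895, 0.1895, 0.1895, 0.1895, 0.1895, 0.0001, 0.0001, 0.0001, 0.0001, 0.0001, 0.0001]  mean=-1.9737  Neff=5.4852  idx=[1, 1, 1, 2, 2, 3, 3, 4, 4, 5, 5, 5]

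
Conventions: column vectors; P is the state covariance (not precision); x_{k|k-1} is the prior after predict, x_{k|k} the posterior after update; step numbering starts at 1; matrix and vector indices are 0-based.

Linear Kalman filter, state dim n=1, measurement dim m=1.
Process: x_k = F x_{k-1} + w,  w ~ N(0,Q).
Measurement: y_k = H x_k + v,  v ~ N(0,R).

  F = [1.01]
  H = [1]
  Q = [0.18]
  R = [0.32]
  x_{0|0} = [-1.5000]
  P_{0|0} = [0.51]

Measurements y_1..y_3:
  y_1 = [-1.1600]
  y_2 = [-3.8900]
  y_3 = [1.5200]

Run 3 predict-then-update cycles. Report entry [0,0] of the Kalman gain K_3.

K[0,0] = 0.5309

step 1: x^-=[-1.5150]  P^-=[0.7003]  S=[1.0203]  K=[0.6864]  nu=[0.3550]  x^+=[-1.2713]  P^+=[0.2196]
step 2: x^-=[-1.2841]  P^-=[0.4040]  S=[0.7240]  K=[0.5580]  nu=[-2.6059]  x^+=[-2.7383]  P^+=[0.1786]
step 3: x^-=[-2.7657]  P^-=[0.3622]  S=[0.6822]  K=[0.5309]  nu=[4.2857]  x^+=[-0.4904]  P^+=[0.1699]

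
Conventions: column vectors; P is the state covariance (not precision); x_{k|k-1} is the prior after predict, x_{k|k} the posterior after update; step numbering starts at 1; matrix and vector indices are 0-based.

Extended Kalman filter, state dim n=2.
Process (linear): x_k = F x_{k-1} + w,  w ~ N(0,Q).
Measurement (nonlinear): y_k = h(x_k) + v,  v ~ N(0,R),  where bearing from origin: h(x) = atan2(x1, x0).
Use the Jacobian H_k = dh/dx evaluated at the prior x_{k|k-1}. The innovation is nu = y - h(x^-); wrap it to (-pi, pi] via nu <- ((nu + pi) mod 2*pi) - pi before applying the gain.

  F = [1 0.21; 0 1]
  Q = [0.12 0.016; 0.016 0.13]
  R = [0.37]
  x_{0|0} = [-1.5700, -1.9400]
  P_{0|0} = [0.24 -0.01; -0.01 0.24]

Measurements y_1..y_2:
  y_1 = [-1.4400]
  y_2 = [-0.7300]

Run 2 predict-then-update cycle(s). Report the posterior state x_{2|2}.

x_post = [-1.9337, -2.4403]

step 1: x^-=[-1.9774, -1.9400]  P^-=[0.3664 0.0564; 0.0564 0.3700]  H_jac=[0.2528 -0.2577]  S=[0.4106]  K=[0.1902; -0.1975]  nu=[0.9257]  x^+=[-1.8013, -2.1228]  P^+=[0.3515 0.0718; 0.0718 0.3540]
step 2: x^-=[-2.2471, -2.1228]  P^-=[0.5173 0.1622; 0.1622 0.4840]  H_jac=[0.2221 -0.2352]  S=[0.4054]  K=[0.1894; -0.1919]  nu=[1.6546]  x^+=[-1.9337, -2.4403]  P^+=[0.5028 0.1769; 0.1769 0.4691]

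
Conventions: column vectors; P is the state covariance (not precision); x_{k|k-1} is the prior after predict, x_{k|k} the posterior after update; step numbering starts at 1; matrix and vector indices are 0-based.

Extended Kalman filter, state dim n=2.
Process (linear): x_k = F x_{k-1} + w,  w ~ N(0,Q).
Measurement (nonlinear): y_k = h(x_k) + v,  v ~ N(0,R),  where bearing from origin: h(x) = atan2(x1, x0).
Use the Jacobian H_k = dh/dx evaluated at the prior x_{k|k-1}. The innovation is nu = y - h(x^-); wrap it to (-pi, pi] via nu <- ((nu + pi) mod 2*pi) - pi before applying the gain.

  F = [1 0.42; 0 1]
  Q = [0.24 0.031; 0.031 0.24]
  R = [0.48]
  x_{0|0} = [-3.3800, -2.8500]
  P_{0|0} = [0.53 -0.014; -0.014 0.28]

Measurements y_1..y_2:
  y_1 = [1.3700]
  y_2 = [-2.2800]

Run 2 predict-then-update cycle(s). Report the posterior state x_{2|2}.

step 1: x^-=[-4.5770, -2.8500]  P^-=[0.8076 0.1346; 0.1346 0.5200]  H_jac=[0.0980 -0.1574]  S=[0.4965]  K=[0.1168; -0.1383]  nu=[-2.3285]  x^+=[-4.8489, -2.5279]  P^+=[0.8009 0.1426; 0.1426 0.5105]
step 2: x^-=[-5.9107, -2.5279]  P^-=[1.2507 0.3880; 0.3880 0.7505]  H_jac=[0.0612 -0.1430]  S=[0.4932]  K=[0.0426; -0.1695]  nu=[0.4574]  x^+=[-5.8912, -2.6055]  P^+=[1.2498 0.3916; 0.3916 0.7363]

x_post = [-5.8912, -2.6055]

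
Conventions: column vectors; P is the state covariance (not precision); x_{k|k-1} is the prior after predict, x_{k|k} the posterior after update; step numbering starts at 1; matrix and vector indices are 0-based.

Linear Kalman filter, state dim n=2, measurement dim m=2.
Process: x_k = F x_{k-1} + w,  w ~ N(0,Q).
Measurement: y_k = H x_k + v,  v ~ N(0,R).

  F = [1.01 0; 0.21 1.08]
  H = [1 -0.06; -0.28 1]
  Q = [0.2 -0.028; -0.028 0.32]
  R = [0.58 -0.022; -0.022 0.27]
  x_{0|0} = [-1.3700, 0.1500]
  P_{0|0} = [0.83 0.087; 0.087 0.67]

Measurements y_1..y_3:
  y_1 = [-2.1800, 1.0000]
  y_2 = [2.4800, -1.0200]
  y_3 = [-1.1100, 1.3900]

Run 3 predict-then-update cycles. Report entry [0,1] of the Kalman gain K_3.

step 1: x^-=[-1.3837, -0.1257]  P^-=[1.0467 0.2429; 0.2429 1.1776]  S=[1.6018 -0.1387; -0.1387 1.3936]  K=[0.6468 0.0284; 0.1780 0.8139]  nu=[-0.8038, 0.7383]  x^+=[-1.8827, 0.3321]  P^+=[0.3805 0.1000; 0.1000 0.2438]
step 2: x^-=[-1.9015, -0.0367]  P^-=[0.5882 0.1618; 0.1618 0.6665]  S=[1.1512 -0.0622; -0.0622 0.8921]  K=[0.5042 0.0319; 0.1440 0.7065]  nu=[4.3793, -1.5157]  x^+=[0.2584, -0.4771]  P^+=[0.2966 0.0806; 0.0806 0.2101]
step 3: x^-=[0.2609, -0.4610]  P^-=[0.5025 0.1228; 0.1228 0.6147]  S=[1.0700 -0.0748; -0.0748 0.8554]  K=[0.4641 0.0196; 0.1285 0.6897]  nu=[-1.3986, 1.9240]  x^+=[-0.3505, 0.6864]  P^+=[0.2731 0.0715; 0.0715 0.2034]

K[0,1] = 0.0196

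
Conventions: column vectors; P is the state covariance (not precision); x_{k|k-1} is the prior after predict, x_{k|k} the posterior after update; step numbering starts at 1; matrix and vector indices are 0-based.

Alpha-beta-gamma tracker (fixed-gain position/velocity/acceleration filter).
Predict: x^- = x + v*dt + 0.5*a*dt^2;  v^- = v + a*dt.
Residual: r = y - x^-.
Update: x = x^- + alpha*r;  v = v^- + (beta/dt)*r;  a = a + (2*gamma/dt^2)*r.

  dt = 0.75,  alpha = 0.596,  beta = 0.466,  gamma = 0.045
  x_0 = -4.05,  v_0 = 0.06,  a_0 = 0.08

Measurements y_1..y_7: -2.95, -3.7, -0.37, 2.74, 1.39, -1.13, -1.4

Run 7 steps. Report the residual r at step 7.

step 1: x_pred=-3.9825  r=1.0325  x^+=-3.3671  v^+=0.7615  a^+=0.2452
step 2: x_pred=-2.7270  r=-0.9730  x^+=-3.3069  v^+=0.3409  a^+=0.0895
step 3: x_pred=-3.0261  r=2.6561  x^+=-1.4431  v^+=2.0583  a^+=0.5145
step 4: x_pred=0.2454  r=2.4946  x^+=1.7322  v^+=3.9942  a^+=0.9136
step 5: x_pred=4.9848  r=-3.5948  x^+=2.8423  v^+=2.4459  a^+=0.3385
step 6: x_pred=4.7719  r=-5.9019  x^+=1.2544  v^+=-0.9673  a^+=-0.6058
step 7: x_pred=0.3585  r=-1.7585  x^+=-0.6896  v^+=-2.5143  a^+=-0.8872

resid = -1.7585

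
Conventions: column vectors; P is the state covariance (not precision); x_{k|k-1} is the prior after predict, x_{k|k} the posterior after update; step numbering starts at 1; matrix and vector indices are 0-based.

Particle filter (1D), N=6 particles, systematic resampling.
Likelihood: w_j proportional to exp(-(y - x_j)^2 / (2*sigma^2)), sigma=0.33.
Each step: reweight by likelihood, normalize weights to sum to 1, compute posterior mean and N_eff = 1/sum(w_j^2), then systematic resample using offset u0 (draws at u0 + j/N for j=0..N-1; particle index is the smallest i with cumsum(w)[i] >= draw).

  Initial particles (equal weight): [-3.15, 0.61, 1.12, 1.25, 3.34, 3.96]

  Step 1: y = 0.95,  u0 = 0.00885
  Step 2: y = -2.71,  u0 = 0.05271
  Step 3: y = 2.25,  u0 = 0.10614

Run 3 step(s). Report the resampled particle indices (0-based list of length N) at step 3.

step 1: w=[0.0000, 0.2767, 0.4120, 0.3112, 0.0000, 0.0000]  mean=1.0193  Neff=2.9136  idx=[1, 1, 2, 2, 2, 3]
step 2: w=[0.5000, 0.5000, 0.0000, 0.0000, 0.0000, 0.0000]  mean=0.6100  Neff=2.0000  idx=[0, 0, 0, 1, 1, 1]
step 3: w=[0.1667, 0.1667, 0.1667, 0.1667, 0.1667, 0.1667]  mean=0.6100  Neff=6.0000  idx=[0, 1, 2, 3, 4, 5]

resampled_idx = [0, 1, 2, 3, 4, 5]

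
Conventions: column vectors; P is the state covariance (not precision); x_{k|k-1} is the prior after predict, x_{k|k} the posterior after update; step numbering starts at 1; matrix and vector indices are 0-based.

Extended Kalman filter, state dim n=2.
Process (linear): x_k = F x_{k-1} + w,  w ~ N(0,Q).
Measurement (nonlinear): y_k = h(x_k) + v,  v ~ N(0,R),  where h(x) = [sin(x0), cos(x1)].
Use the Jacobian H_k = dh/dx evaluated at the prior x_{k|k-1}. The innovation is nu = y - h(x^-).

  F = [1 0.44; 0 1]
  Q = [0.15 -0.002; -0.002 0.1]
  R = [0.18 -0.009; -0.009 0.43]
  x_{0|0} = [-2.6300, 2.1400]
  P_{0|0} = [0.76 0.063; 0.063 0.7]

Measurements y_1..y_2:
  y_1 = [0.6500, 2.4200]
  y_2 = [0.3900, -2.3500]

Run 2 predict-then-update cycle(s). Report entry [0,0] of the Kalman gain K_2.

step 1: x^-=[-1.6884, 2.1400]  P^-=[1.1010 0.3690; 0.3690 0.8000]  H_jac=[-0.1173 0.0000; 0.0000 -0.8423]  S=[0.1952 0.0275; 0.0275 0.9976]  K=[-0.6205 -0.2945; -0.1273 -0.6720]  nu=[1.6431, 2.9590]  x^+=[-3.5792, -0.0574]  P^+=[0.9293 0.1437; 0.1437 0.3417]
step 2: x^-=[-3.6045, -0.0574]  P^-=[1.2719 0.2920; 0.2920 0.4417]  H_jac=[-0.8947 0.0000; 0.0000 0.0574]  S=[1.1982 -0.0240; -0.0240 0.4315]  K=[-0.9500 -0.0140; -0.2171 0.0467]  nu=[-0.0566, -3.3484]  x^+=[-3.5039, -0.2015]  P^+=[0.1910 0.0442; 0.0442 0.3838]

K[0,0] = -0.9500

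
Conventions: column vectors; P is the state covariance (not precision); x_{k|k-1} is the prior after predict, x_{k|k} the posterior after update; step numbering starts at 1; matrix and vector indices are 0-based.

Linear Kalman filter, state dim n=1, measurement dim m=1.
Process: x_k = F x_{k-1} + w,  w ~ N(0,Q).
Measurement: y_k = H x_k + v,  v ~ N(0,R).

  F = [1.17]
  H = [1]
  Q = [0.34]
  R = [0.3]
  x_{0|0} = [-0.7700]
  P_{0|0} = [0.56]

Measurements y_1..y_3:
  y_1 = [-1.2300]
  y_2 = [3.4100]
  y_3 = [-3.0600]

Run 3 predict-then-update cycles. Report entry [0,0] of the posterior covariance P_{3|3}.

P_post[0,0] = 0.2025

step 1: x^-=[-0.9009]  P^-=[1.1066]  S=[1.4066]  K=[0.7867]  nu=[-0.3291]  x^+=[-1.1598]  P^+=[0.2360]
step 2: x^-=[-1.3570]  P^-=[0.6631]  S=[0.9631]  K=[0.6885]  nu=[4.7670]  x^+=[1.9251]  P^+=[0.2065]
step 3: x^-=[2.2524]  P^-=[0.6227]  S=[0.9227]  K=[0.6749]  nu=[-5.3124]  x^+=[-1.3329]  P^+=[0.2025]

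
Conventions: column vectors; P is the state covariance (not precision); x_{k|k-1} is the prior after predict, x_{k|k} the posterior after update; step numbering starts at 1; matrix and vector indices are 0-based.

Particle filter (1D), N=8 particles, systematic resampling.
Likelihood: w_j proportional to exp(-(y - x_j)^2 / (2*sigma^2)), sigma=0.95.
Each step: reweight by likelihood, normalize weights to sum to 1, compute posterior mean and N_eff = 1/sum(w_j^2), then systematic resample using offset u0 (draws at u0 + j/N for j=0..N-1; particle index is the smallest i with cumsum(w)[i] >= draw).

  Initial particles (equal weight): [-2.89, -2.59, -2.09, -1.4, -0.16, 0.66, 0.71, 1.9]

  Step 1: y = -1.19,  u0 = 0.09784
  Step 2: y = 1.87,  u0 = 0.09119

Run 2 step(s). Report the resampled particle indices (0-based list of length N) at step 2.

step 1: w=[0.0672, 0.1125, 0.2128, 0.3253, 0.1852, 0.0501, 0.0451, 0.0017]  mean=-1.3474  Neff=4.8270  idx=[1, 2, 2, 3, 3, 4, 4, 6]
step 2: w=[0.0000, 0.0002, 0.0002, 0.0039, 0.0039, 0.1491, 0.1491, 0.6936]  mean=0.4327  Neff=1.9030  idx=[5, 6, 7, 7, 7, 7, 7, 7]

resampled_idx = [5, 6, 7, 7, 7, 7, 7, 7]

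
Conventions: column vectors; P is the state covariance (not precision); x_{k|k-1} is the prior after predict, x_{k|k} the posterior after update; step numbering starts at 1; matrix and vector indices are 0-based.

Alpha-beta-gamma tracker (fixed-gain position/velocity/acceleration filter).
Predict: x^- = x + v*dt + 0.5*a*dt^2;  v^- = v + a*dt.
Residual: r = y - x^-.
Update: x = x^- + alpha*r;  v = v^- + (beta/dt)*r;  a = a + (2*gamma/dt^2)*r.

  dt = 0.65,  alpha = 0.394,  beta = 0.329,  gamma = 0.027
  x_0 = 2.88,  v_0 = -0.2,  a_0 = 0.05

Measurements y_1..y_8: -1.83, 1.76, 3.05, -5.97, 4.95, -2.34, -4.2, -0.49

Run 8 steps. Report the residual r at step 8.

resid = 2.6967

step 1: x_pred=2.7606  r=-4.5906  x^+=0.9519  v^+=-2.4910  a^+=-0.5367
step 2: x_pred=-0.7807  r=2.5407  x^+=0.2204  v^+=-1.5539  a^+=-0.2120
step 3: x_pred=-0.8345  r=3.8845  x^+=0.6960  v^+=0.2744  a^+=0.2845
step 4: x_pred=0.9345  r=-6.9045  x^+=-1.7859  v^+=-3.0354  a^+=-0.5980
step 5: x_pred=-3.8852  r=8.8352  x^+=-0.4041  v^+=1.0479  a^+=0.5313
step 6: x_pred=0.3892  r=-2.7292  x^+=-0.6861  v^+=0.0118  a^+=0.1824
step 7: x_pred=-0.6399  r=-3.5601  x^+=-2.0426  v^+=-1.6716  a^+=-0.2726
step 8: x_pred=-3.1867  r=2.6967  x^+=-2.1242  v^+=-0.4838  a^+=0.0721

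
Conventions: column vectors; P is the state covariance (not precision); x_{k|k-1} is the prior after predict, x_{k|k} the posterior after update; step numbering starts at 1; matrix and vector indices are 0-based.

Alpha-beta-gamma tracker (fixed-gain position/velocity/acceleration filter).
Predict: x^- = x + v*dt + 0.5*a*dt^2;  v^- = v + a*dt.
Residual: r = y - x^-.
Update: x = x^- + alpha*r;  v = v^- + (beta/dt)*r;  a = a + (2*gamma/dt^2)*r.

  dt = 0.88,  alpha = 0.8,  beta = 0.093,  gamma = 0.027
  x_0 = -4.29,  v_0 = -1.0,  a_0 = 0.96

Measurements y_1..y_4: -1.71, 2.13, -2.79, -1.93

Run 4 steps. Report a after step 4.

step 1: x_pred=-4.7983  r=3.0883  x^+=-2.3277  v^+=0.1712  a^+=1.1754
step 2: x_pred=-1.7219  r=3.8519  x^+=1.3596  v^+=1.6126  a^+=1.4440
step 3: x_pred=3.3378  r=-6.1278  x^+=-1.5644  v^+=2.2356  a^+=1.0167
step 4: x_pred=0.7966  r=-2.7266  x^+=-1.3847  v^+=2.8422  a^+=0.8265

a_post = 0.8265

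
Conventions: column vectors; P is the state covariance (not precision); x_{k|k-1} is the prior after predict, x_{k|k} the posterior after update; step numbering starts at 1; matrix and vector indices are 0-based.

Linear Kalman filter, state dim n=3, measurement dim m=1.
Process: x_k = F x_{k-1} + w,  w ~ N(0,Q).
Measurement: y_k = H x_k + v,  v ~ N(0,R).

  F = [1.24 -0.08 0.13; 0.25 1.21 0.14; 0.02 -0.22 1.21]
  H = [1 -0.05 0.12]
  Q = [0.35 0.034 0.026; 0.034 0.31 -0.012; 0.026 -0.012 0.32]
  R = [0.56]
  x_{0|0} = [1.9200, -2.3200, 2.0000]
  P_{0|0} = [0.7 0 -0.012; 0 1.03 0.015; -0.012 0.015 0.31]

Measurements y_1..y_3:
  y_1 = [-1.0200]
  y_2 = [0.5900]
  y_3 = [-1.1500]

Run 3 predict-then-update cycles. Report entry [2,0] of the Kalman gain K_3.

K[2,0] = 0.4264

step 1: x^-=[2.8264, -2.0472, 2.9688]  P^-=[1.4340 0.1567 0.0903; 0.1567 1.8721 -0.2123; 0.0903 -0.2123 0.8154]  S=[2.0190]  K=[0.7117; 0.0186; 0.0985]  nu=[-4.3050]  x^+=[-0.2377, -2.1273, 2.5449]  P^+=[0.4112 0.1299 -0.0512; 0.1299 1.8714 -0.2160; -0.0512 -0.2160 0.7959]
step 2: x^-=[0.2063, -2.2772, 3.5426]  P^-=[0.9699 0.1450 0.1089; 0.1450 3.0930 -0.7026; 0.1089 -0.7026 1.6874]  S=[1.5820]  K=[0.6168; -0.0594; 0.2190]  nu=[-0.1553]  x^+=[0.1105, -2.2680, 3.5086]  P^+=[0.3681 0.2030 -0.1048; 0.2030 3.0875 -0.6820; -0.1048 -0.6820 1.6115]
step 3: x^-=[0.7746, -2.2254, 4.7465]  P^-=[0.9031 0.0578 0.2152; 0.0578 4.7693 -1.5748; 0.2152 -1.5748 3.1852]  S=[1.5857]  K=[0.5840; -0.2331; 0.4264]  nu=[-2.6055]  x^+=[-0.7470, -1.6180, 3.6355]  P^+=[0.3623 0.2737 -0.1797; 0.2737 4.6832 -1.4172; -0.1797 -1.4172 2.8968]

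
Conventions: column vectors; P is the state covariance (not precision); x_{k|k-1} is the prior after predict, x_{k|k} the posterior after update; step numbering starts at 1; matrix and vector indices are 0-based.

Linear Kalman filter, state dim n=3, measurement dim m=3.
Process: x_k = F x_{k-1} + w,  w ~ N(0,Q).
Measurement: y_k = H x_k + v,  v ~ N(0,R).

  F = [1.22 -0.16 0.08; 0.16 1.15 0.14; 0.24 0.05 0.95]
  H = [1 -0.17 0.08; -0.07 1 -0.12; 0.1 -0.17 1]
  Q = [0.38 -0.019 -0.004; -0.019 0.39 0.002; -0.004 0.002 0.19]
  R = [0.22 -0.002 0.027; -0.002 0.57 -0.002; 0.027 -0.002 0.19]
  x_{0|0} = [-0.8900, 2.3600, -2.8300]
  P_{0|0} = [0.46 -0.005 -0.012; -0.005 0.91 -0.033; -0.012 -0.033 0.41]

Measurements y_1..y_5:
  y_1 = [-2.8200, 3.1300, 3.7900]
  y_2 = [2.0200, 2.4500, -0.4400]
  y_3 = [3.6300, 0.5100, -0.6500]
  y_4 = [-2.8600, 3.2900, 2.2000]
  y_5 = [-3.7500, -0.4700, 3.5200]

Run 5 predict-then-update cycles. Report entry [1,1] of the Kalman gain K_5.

K[1,1] = 0.6147

step 1: x^-=[-1.6898, 2.1754, -2.7841]  P^-=[1.0910 -0.1034 0.1452; -0.1034 1.6003 0.0866; 0.1452 0.0866 0.5801]  S=[1.4170 -0.4702 0.3786; -0.4702 2.1801 -0.2864; 0.3786 -0.2864 0.8303]  K=[0.8237 0.0847 -0.0189; -0.0250 0.7308 0.0277; -0.0452 0.0920 0.7507]  nu=[-0.5377, 0.5022, 7.1129]  x^+=[-2.2244, 2.7527, 2.6260]  P^+=[0.1901 0.0612 0.0099; 0.0612 0.4293 0.0700; 0.0099 0.0700 0.1521]
step 2: x^-=[-2.9441, 3.1774, 2.0984]  P^-=[0.6512 0.0318 0.0625; 0.0318 1.0110 0.1504; 0.0625 0.1504 0.3519]  S=[0.8978 -0.1834 0.1789; -0.1834 1.5498 -0.0688; 0.1789 -0.0688 0.5380]  K=[0.7420 0.0736 -0.0102; -0.0231 0.6390 0.0553; -0.0369 0.0911 0.6422]  nu=[5.3364, -0.6816, -1.7039]  x^+=[0.9827, 2.5241, 0.7451]  P^+=[0.1711 0.0537 0.0100; 0.0537 0.3760 0.0672; 0.0100 0.0672 0.1313]
step 3: x^-=[0.8546, 3.1643, 1.0699]  P^-=[0.6245 0.0271 0.0561; 0.0271 0.9360 0.1386; 0.0561 0.1386 0.3315]  S=[0.8696 -0.1737 0.1690; -0.1737 1.4777 -0.0654; 0.1690 -0.0654 0.5179]  K=[0.7340 0.0700 -0.0108; -0.0253 0.6202 0.0522; -0.0367 0.0877 0.6284]  nu=[3.2277, -2.4661, -1.2674]  x^+=[3.0648, 1.4870, -0.0614]  P^+=[0.1690 0.0514 0.0095; 0.0514 0.3649 0.0649; 0.0095 0.0649 0.1283]
step 4: x^-=[3.4962, 2.1918, 0.7516]  P^-=[0.6219 0.0254 0.0551; 0.0254 0.9196 0.1342; 0.0551 0.1342 0.3282]  S=[0.8671 -0.1727 0.1681; -0.1727 1.4625 -0.0668; 0.1681 -0.0668 0.5155]  K=[0.7332 0.0692 -0.0111; -0.0257 0.6158 0.0502; -0.0367 0.0865 0.6262]  nu=[-6.0437, 1.4331, 1.4714]  x^+=[-0.8525, 3.3033, 2.0190]  P^+=[0.1688 0.0509 0.0093; 0.0509 0.3622 0.0641; 0.0093 0.0641 0.1278]
step 5: x^-=[-1.4071, 3.9450, 1.8786]  P^-=[0.6216 0.0251 0.0549; 0.0251 0.9157 0.1330; 0.0549 0.1330 0.3275]  S=[0.8668 -0.1725 0.1681; -0.1725 1.4589 -0.0673; 0.1681 -0.0673 0.5151]  K=[0.7332 0.0690 -0.0112; -0.0257 0.6147 0.0495; -0.0367 0.0861 0.6258]  nu=[-1.8225, -4.2881, 2.4528]  x^+=[-3.0668, 1.4772, 3.1113]  P^+=[0.1688 0.0508 0.0093; 0.0508 0.3616 0.0639; 0.0093 0.0639 0.1277]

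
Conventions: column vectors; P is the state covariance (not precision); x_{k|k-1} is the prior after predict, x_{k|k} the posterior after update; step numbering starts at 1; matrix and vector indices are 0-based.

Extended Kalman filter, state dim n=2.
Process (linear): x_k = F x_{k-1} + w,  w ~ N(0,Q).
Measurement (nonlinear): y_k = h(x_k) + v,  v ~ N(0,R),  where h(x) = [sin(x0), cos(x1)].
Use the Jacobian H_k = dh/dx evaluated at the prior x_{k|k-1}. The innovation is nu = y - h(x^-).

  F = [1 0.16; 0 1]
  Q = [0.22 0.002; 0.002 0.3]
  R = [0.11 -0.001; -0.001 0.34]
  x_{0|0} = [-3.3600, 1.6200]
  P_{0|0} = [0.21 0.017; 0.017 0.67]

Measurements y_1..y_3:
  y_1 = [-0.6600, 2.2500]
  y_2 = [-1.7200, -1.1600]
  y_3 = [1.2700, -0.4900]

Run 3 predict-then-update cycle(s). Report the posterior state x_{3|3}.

step 1: x^-=[-3.1008, 1.6200]  P^-=[0.4526 0.1262; 0.1262 0.9700]  H_jac=[-0.9992 0.0000; 0.0000 -0.9988]  S=[0.5618 0.1249; 0.1249 1.3077]  K=[-0.8005 -0.0199; -0.0610 -0.7351]  nu=[-0.6192, 2.2992]  x^+=[-2.6509, -0.0323]  P^+=[0.0881 0.0060; 0.0060 0.2502]
step 2: x^-=[-2.6561, -0.0323]  P^-=[0.3164 0.0480; 0.0480 0.5502]  H_jac=[-0.8844 0.0000; 0.0000 0.0323]  S=[0.3575 -0.0024; -0.0024 0.3406]  K=[-0.7828 -0.0009; -0.1184 0.0513]  nu=[-1.2533, -2.1595]  x^+=[-1.6730, 0.0053]  P^+=[0.0974 0.0148; 0.0148 0.5442]
step 3: x^-=[-1.6722, 0.0053]  P^-=[0.3360 0.1039; 0.1039 0.8442]  H_jac=[-0.1012 0.0000; 0.0000 -0.0053]  S=[0.1134 -0.0009; -0.0009 0.3400]  K=[-0.2999 -0.0024; -0.0928 -0.0133]  nu=[2.2649, -1.4900]  x^+=[-2.3478, -0.1851]  P^+=[0.3258 0.1007; 0.1007 0.8432]

x_post = [-2.3478, -0.1851]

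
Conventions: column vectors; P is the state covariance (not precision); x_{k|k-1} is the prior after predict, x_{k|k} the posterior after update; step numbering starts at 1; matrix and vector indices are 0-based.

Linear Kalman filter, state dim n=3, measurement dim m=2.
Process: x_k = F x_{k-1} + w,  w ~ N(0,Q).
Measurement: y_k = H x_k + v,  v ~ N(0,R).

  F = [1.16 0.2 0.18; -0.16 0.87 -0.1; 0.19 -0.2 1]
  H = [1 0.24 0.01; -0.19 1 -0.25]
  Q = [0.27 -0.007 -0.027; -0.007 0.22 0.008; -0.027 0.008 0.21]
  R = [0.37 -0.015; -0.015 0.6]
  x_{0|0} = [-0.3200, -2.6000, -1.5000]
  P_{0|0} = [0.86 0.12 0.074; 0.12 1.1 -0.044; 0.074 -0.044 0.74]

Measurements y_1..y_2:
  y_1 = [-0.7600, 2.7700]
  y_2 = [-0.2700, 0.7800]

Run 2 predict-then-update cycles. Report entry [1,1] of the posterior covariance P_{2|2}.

step 1: x^-=[-1.1612, -2.0608, -1.0408]  P^-=[1.5786 0.1120 0.3096; 0.1120 1.0586 -0.3123; 0.3096 -0.3123 1.0616]  S=[2.0681 -0.0190; -0.0190 1.9250]  K=[0.7766 -0.1302; 0.1808 0.5812; 0.1156 -0.3295]  nu=[0.9062, 4.3500]  x^+=[-1.0237, 0.6314, -2.3695]  P^+=[0.2948 -0.0247 0.0363; -0.0247 0.3447 0.0133; 0.0363 0.0133 0.8236]
step 2: x^-=[-1.4877, 0.9501, -2.6903]  P^-=[0.7119 -0.0441 0.2227; -0.0441 0.5024 -0.1428; 0.2227 -0.1428 1.0683]  S=[1.0935 -0.1234; -0.1234 1.3042]  K=[0.6297 -0.1206; 0.1172 0.4301; 0.1445 -0.3330]  nu=[1.0166, -1.1253]  x^+=[-0.7118, 0.5852, -2.1686]  P^+=[0.2405 -0.0254 0.0428; -0.0254 0.2586 0.0284; 0.0428 0.0284 0.8889]

P_post[1,1] = 0.2586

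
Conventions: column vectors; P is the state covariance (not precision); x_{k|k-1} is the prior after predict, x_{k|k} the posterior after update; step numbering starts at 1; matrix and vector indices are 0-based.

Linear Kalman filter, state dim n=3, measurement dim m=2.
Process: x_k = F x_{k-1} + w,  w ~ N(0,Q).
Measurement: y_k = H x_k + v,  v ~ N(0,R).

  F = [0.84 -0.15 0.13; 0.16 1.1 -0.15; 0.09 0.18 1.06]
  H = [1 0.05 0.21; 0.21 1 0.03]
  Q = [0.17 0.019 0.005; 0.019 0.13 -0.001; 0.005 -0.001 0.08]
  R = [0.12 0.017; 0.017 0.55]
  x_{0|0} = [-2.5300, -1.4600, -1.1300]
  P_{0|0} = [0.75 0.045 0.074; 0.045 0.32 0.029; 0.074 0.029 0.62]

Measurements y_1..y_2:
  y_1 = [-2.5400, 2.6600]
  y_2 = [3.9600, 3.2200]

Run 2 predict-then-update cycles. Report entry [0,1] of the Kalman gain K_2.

step 1: x^-=[-2.0531, -1.8413, -1.6883]  P^-=[0.7206 0.0924 0.2075; 0.0924 0.5531 0.0249; 0.2075 0.0249 0.8197]  S=[0.9750 0.3152; 0.3152 1.1785]  K=[0.7880 0.0014; -0.0314 0.4948; 0.3997 -0.0279]  nu=[-0.0403, 4.9831]  x^+=[-2.0781, 0.6256, -1.8435]  P^+=[0.1144 -0.0071 -0.0928; -0.0071 0.2734 -0.0092; -0.0928 -0.0092 0.6701]
step 2: x^-=[-2.0791, 0.6322, -2.0285]  P^-=[0.2501 -0.0219 0.0152; -0.0219 0.4838 -0.0776; 0.0152 -0.0776 0.8213]  S=[0.4101 0.0614; 0.0614 1.0319]  K=[0.6160 -0.0066; -0.1044 0.4683; 0.4594 -0.0756]  nu=[6.4334, 3.0853]  x^+=[1.8634, 1.4054, 0.6941]  P^+=[0.0950 -0.0101 -0.0983; -0.0101 0.2590 -0.0351; -0.0983 -0.0351 0.7331]

K[0,1] = -0.0066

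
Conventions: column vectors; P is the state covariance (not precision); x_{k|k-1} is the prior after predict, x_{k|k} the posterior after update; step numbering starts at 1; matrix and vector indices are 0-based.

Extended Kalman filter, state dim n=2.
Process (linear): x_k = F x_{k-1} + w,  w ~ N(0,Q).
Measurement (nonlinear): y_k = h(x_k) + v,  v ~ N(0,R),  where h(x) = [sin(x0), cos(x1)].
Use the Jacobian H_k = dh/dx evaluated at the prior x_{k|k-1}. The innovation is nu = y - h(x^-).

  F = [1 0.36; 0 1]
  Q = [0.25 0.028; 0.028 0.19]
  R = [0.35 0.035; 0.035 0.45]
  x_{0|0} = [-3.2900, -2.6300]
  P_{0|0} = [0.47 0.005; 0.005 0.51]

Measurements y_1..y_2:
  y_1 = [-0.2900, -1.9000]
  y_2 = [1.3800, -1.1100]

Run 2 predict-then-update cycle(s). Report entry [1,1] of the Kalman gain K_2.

step 1: x^-=[-4.2368, -2.6300]  P^-=[0.7897 0.2166; 0.2166 0.7000]  H_jac=[-0.4579 0.0000; 0.0000 0.4896]  S=[0.5156 -0.0136; -0.0136 0.6178]  K=[-0.6972 0.1564; -0.1779 0.5508]  nu=[-1.1790, -1.0280]  x^+=[-3.5755, -2.9865]  P^+=[0.5210 0.0939; 0.0939 0.4936]
step 2: x^-=[-4.6507, -2.9865]  P^-=[0.9026 0.2996; 0.2996 0.6836]  H_jac=[-0.0617 0.0000; 0.0000 0.1544]  S=[0.3534 0.0321; 0.0321 0.4663]  K=[-0.1676 0.1108; -0.0733 0.2315]  nu=[0.3819, -0.1220]  x^+=[-4.7282, -3.0428]  P^+=[0.8881 0.2848; 0.2848 0.6578]

K[1,1] = 0.2315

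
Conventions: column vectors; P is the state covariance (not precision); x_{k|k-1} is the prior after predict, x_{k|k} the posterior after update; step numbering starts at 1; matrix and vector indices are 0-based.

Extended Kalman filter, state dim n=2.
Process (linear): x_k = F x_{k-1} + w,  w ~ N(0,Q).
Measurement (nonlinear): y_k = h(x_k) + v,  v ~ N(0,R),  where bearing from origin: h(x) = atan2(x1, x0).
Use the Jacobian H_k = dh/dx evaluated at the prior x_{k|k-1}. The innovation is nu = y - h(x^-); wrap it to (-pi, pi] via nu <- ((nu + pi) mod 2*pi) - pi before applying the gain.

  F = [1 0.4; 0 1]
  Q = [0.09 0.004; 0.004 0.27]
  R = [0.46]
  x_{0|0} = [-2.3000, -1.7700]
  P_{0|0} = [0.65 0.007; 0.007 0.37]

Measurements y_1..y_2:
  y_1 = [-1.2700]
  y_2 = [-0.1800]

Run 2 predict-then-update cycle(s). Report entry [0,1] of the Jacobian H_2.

H_jac[0,1] = -0.2044

step 1: x^-=[-3.0080, -1.7700]  P^-=[0.8048 0.1590; 0.1590 0.6400]  H_jac=[0.1453 -0.2469]  S=[0.5046]  K=[0.1539; -0.2674]  nu=[1.3397]  x^+=[-2.8018, -2.1283]  P^+=[0.7928 0.1798; 0.1798 0.6039]
step 2: x^-=[-3.6531, -2.1283]  P^-=[1.1233 0.4253; 0.4253 0.8739]  H_jac=[0.1191 -0.2044]  S=[0.4917]  K=[0.0952; -0.2602]  nu=[2.4341]  x^+=[-3.4213, -2.7617]  P^+=[1.1188 0.4375; 0.4375 0.8406]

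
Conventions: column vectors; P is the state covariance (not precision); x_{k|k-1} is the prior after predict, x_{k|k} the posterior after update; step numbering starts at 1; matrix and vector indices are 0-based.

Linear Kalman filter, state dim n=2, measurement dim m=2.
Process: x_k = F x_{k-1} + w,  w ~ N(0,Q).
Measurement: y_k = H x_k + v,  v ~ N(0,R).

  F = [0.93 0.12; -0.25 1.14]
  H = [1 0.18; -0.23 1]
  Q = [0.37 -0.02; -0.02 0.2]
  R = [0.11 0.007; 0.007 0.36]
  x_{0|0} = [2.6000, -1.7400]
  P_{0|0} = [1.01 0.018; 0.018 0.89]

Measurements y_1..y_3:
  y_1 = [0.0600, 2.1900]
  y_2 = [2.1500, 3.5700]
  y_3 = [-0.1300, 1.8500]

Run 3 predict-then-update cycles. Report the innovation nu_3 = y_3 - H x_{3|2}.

innov = [-2.1939, -0.8968]

step 1: x^-=[2.2092, -2.6336]  P^-=[1.2604 -0.1145; -0.1145 1.4095]  S=[1.3748 -0.1390; -0.1390 1.8889]  K=[0.8867 -0.1489; 0.1794 0.7734]  nu=[-1.6752, 5.3317]  x^+=[-0.0699, 1.1892]  P^+=[0.1009 -0.0242; -0.0242 0.2741]
step 2: x^-=[0.0777, 1.3732]  P^-=[0.4558 -0.0309; -0.0309 0.5763]  S=[0.5733 -0.0237; -0.0237 0.9746]  K=[0.7803 -0.1203; 0.1520 0.6023]  nu=[1.8251, 2.2147]  x^+=[1.2355, 2.9845]  P^+=[0.0882 -0.0176; -0.0176 0.2139]
step 3: x^-=[1.5071, 3.0934]  P^-=[0.4454 -0.0293; -0.0293 0.4934]  S=[0.5608 -0.0347; -0.0347 0.8905]  K=[0.7775 -0.1176; 0.1412 0.5672]  nu=[-2.1939, -0.8968]  x^+=[-0.0931, 2.2750]  P^+=[0.0877 -0.0167; -0.0167 0.2013]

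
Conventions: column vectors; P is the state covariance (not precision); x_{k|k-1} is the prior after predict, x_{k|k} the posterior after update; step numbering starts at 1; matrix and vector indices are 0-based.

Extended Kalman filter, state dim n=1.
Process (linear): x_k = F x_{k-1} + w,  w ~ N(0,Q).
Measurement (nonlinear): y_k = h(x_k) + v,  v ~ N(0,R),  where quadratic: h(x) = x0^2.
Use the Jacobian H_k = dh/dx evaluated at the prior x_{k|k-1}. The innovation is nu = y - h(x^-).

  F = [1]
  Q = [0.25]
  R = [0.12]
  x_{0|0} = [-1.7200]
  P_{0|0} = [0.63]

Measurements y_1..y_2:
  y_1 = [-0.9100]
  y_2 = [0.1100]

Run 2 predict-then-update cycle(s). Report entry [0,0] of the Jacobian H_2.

H_jac[0,0] = -1.2166

step 1: x^-=[-1.7200]  P^-=[0.8800]  H_jac=[-3.4400]  S=[10.5336]  K=[-0.2874]  nu=[-3.8684]  x^+=[-0.6083]  P^+=[0.0100]
step 2: x^-=[-0.6083]  P^-=[0.2600]  H_jac=[-1.2166]  S=[0.5048]  K=[-0.6266]  nu=[-0.2600]  x^+=[-0.4454]  P^+=[0.0618]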